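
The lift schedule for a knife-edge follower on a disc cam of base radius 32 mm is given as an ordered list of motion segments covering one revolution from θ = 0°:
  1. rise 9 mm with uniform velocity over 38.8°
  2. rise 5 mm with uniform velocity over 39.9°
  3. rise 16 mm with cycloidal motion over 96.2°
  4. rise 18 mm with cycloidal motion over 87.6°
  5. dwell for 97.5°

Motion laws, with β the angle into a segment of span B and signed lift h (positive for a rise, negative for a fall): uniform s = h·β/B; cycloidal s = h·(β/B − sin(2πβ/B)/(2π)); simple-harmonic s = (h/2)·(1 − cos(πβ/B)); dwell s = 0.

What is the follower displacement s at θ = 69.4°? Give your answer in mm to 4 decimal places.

seg 1 [0°–38.8°] uniform, h=9: full span → s += 9 → s = 9.0000
seg 2 [38.8°–78.7°] uniform, h=5: θ=69.4° here. β=30.6, B=39.9. 5·30.6/39.9 = 3.8346 → s = 12.8346

12.8346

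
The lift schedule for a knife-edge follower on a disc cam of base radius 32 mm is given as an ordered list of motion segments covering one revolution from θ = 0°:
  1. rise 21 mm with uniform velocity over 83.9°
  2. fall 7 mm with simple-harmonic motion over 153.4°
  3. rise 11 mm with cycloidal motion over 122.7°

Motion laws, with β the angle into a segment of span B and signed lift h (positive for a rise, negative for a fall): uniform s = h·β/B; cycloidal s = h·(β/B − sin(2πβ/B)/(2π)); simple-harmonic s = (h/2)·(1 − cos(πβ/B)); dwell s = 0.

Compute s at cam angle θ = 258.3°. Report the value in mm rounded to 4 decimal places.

seg 1 [0°–83.9°] uniform, h=21: full span → s += 21 → s = 21.0000
seg 2 [83.9°–237.3°] simple-harmonic, h=-7: full span → s += -7 → s = 14.0000
seg 3 [237.3°–360°] cycloidal, h=11: θ=258.3° here. β=21, B=122.7. 11·(0.1711 − sin(2π·0.1711)/(2π)) = 0.3424 → s = 14.3424

14.3424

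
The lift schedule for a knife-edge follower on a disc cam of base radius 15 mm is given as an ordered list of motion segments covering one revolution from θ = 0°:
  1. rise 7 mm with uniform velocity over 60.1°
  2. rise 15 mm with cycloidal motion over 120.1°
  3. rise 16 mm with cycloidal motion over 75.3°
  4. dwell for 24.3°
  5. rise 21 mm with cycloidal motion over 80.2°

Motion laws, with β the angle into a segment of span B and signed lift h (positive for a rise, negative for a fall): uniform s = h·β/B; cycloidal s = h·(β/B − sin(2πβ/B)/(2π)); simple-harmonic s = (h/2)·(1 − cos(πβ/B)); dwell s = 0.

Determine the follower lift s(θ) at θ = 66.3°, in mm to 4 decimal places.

seg 1 [0°–60.1°] uniform, h=7: full span → s += 7 → s = 7.0000
seg 2 [60.1°–180.2°] cycloidal, h=15: θ=66.3° here. β=6.2, B=120.1. 15·(0.0516 − sin(2π·0.0516)/(2π)) = 0.0135 → s = 7.0135

7.0135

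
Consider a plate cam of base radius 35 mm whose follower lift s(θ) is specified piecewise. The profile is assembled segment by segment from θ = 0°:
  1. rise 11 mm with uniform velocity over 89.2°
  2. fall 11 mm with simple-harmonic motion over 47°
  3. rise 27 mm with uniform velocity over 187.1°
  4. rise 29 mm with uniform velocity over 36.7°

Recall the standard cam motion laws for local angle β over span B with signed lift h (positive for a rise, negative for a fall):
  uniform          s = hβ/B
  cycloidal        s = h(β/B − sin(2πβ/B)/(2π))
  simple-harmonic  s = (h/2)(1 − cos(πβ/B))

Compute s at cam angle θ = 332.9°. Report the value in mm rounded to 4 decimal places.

seg 1 [0°–89.2°] uniform, h=11: full span → s += 11 → s = 11.0000
seg 2 [89.2°–136.2°] simple-harmonic, h=-11: full span → s += -11 → s = 0.0000
seg 3 [136.2°–323.3°] uniform, h=27: full span → s += 27 → s = 27.0000
seg 4 [323.3°–360°] uniform, h=29: θ=332.9° here. β=9.6, B=36.7. 29·9.6/36.7 = 7.5858 → s = 34.5858

34.5858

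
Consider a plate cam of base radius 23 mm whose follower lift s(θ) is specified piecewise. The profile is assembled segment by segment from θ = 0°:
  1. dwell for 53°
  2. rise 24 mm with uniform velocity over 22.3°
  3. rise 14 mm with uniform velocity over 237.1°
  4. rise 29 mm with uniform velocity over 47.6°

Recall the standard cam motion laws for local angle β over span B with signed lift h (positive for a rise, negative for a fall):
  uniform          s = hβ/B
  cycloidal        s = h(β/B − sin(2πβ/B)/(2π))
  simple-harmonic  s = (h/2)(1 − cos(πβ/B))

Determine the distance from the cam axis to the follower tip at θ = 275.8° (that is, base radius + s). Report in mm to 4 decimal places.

seg 1 [0°–53°] dwell: s stays 0.0000
seg 2 [53°–75.3°] uniform, h=24: full span → s += 24 → s = 24.0000
seg 3 [75.3°–312.4°] uniform, h=14: θ=275.8° here. β=200.5, B=237.1. 14·200.5/237.1 = 11.8389 → s = 35.8389
radial distance = base radius + s = 23 + 35.8389 = 58.8389

58.8389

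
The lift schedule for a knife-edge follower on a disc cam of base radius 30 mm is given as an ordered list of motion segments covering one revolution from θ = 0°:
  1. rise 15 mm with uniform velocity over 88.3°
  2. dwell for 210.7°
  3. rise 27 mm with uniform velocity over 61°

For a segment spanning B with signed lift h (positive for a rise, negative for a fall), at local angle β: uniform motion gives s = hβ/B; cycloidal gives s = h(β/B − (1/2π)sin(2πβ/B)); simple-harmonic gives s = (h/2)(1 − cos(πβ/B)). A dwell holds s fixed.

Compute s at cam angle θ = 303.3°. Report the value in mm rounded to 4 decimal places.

seg 1 [0°–88.3°] uniform, h=15: full span → s += 15 → s = 15.0000
seg 2 [88.3°–299°] dwell: s stays 15.0000
seg 3 [299°–360°] uniform, h=27: θ=303.3° here. β=4.3, B=61. 27·4.3/61 = 1.9033 → s = 16.9033

16.9033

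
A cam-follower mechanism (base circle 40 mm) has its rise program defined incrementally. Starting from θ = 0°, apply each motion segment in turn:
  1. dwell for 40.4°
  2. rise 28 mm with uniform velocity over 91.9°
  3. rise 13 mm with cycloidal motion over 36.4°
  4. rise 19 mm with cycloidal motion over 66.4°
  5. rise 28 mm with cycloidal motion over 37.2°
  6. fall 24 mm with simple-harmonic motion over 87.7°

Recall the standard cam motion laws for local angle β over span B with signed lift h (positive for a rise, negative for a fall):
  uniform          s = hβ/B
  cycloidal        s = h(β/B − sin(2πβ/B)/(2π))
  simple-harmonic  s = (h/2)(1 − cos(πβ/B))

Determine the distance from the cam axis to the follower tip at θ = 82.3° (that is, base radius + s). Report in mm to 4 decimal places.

seg 1 [0°–40.4°] dwell: s stays 0.0000
seg 2 [40.4°–132.3°] uniform, h=28: θ=82.3° here. β=41.9, B=91.9. 28·41.9/91.9 = 12.7661 → s = 12.7661
radial distance = base radius + s = 40 + 12.7661 = 52.7661

52.7661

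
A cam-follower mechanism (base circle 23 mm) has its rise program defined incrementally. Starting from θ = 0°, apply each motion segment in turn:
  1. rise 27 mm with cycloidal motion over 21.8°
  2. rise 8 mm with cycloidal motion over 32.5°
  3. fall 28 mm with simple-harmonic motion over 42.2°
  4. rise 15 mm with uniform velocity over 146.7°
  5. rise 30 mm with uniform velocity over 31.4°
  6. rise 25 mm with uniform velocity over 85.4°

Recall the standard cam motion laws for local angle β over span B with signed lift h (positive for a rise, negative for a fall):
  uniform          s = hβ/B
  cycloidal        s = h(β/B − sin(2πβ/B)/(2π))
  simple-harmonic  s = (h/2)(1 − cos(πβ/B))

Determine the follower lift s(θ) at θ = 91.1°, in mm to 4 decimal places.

seg 1 [0°–21.8°] cycloidal, h=27: full span → s += 27 → s = 27.0000
seg 2 [21.8°–54.3°] cycloidal, h=8: full span → s += 8 → s = 35.0000
seg 3 [54.3°–96.5°] simple-harmonic, h=-28: θ=91.1° here. β=36.8, B=42.2. -28/2·(1 − cos(π·0.8720)) = -26.8839 → s = 8.1161

8.1161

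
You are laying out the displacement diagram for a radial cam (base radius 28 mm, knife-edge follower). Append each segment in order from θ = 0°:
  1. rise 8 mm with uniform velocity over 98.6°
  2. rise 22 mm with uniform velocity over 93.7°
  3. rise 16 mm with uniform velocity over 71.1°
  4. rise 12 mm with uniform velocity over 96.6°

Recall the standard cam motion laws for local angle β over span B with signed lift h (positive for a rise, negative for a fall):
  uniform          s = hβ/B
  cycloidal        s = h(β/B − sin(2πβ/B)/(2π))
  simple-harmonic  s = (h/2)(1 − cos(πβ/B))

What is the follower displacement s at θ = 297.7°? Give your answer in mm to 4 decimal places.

seg 1 [0°–98.6°] uniform, h=8: full span → s += 8 → s = 8.0000
seg 2 [98.6°–192.3°] uniform, h=22: full span → s += 22 → s = 30.0000
seg 3 [192.3°–263.4°] uniform, h=16: full span → s += 16 → s = 46.0000
seg 4 [263.4°–360°] uniform, h=12: θ=297.7° here. β=34.3, B=96.6. 12·34.3/96.6 = 4.2609 → s = 50.2609

50.2609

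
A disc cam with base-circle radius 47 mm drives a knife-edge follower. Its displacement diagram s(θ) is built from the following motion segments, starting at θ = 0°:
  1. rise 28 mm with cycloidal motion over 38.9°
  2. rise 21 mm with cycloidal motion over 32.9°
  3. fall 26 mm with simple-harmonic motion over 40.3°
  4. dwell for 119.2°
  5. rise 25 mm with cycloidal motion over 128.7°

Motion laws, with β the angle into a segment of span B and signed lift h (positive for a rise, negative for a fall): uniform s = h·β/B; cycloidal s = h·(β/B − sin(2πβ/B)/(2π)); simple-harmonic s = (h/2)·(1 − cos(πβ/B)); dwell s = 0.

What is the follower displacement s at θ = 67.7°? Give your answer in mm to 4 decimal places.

seg 1 [0°–38.9°] cycloidal, h=28: full span → s += 28 → s = 28.0000
seg 2 [38.9°–71.8°] cycloidal, h=21: θ=67.7° here. β=28.8, B=32.9. 21·(0.8754 − sin(2π·0.8754)/(2π)) = 20.7407 → s = 48.7407

48.7407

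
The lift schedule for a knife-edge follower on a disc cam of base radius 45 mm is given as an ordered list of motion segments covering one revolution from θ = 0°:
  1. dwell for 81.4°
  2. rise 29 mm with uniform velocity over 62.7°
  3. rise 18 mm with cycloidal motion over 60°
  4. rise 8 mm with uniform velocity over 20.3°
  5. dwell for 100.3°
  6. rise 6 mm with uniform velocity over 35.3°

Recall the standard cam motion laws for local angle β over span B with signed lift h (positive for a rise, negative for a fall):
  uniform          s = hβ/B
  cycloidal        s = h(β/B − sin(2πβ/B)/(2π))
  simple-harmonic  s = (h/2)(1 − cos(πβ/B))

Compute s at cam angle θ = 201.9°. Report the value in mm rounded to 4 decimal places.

seg 1 [0°–81.4°] dwell: s stays 0.0000
seg 2 [81.4°–144.1°] uniform, h=29: full span → s += 29 → s = 29.0000
seg 3 [144.1°–204.1°] cycloidal, h=18: θ=201.9° here. β=57.8, B=60. 18·(0.9633 − sin(2π·0.9633)/(2π)) = 17.9942 → s = 46.9942

46.9942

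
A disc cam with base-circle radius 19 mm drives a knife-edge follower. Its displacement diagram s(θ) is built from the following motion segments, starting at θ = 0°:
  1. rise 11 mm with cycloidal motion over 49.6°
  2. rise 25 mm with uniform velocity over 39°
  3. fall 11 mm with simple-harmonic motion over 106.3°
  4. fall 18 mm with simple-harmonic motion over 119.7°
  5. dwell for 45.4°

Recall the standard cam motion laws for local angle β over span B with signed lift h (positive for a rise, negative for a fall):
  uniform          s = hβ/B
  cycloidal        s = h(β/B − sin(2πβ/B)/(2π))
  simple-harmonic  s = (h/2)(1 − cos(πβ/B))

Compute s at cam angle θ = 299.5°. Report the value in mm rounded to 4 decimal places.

seg 1 [0°–49.6°] cycloidal, h=11: full span → s += 11 → s = 11.0000
seg 2 [49.6°–88.6°] uniform, h=25: full span → s += 25 → s = 36.0000
seg 3 [88.6°–194.9°] simple-harmonic, h=-11: full span → s += -11 → s = 25.0000
seg 4 [194.9°–314.6°] simple-harmonic, h=-18: θ=299.5° here. β=104.6, B=119.7. -18/2·(1 − cos(π·0.8739)) = -17.3024 → s = 7.6976

7.6976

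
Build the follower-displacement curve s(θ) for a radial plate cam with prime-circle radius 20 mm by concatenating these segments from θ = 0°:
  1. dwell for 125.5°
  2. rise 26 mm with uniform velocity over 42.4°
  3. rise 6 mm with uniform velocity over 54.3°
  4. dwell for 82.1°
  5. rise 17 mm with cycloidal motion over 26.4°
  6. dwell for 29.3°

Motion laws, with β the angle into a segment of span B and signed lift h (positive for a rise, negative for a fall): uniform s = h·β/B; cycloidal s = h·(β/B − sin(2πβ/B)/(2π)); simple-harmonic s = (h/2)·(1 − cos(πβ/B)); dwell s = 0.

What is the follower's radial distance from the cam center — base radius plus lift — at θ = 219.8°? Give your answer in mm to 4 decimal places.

seg 1 [0°–125.5°] dwell: s stays 0.0000
seg 2 [125.5°–167.9°] uniform, h=26: full span → s += 26 → s = 26.0000
seg 3 [167.9°–222.2°] uniform, h=6: θ=219.8° here. β=51.9, B=54.3. 6·51.9/54.3 = 5.7348 → s = 31.7348
radial distance = base radius + s = 20 + 31.7348 = 51.7348

51.7348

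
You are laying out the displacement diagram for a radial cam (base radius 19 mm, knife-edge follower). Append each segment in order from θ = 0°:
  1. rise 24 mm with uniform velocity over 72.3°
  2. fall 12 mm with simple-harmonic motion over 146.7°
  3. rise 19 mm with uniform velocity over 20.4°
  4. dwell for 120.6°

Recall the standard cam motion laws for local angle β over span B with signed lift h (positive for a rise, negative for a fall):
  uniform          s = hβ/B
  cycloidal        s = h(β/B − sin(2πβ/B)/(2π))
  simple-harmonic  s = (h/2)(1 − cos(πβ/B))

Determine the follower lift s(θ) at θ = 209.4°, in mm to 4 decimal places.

seg 1 [0°–72.3°] uniform, h=24: full span → s += 24 → s = 24.0000
seg 2 [72.3°–219°] simple-harmonic, h=-12: θ=209.4° here. β=137.1, B=146.7. -12/2·(1 − cos(π·0.9346)) = -11.8737 → s = 12.1263

12.1263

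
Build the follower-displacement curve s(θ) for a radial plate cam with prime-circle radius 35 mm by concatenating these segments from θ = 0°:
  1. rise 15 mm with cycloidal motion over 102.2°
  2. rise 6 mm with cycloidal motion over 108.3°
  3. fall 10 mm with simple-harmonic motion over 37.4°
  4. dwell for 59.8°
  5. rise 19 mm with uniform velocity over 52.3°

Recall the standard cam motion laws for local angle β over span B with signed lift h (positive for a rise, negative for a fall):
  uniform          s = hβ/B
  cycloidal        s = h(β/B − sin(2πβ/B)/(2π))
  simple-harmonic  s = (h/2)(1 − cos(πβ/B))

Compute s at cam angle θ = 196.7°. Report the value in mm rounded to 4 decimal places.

seg 1 [0°–102.2°] cycloidal, h=15: full span → s += 15 → s = 15.0000
seg 2 [102.2°–210.5°] cycloidal, h=6: θ=196.7° here. β=94.5, B=108.3. 6·(0.8726 − sin(2π·0.8726)/(2π)) = 5.9209 → s = 20.9209

20.9209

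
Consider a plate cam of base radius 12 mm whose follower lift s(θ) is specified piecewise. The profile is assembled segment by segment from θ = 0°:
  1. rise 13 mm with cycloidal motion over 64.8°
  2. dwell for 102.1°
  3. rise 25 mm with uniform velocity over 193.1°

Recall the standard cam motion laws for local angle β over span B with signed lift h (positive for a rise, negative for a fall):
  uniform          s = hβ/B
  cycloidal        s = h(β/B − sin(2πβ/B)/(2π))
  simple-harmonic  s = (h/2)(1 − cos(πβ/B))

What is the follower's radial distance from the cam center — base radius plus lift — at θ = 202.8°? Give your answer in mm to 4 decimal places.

seg 1 [0°–64.8°] cycloidal, h=13: full span → s += 13 → s = 13.0000
seg 2 [64.8°–166.9°] dwell: s stays 13.0000
seg 3 [166.9°–360°] uniform, h=25: θ=202.8° here. β=35.9, B=193.1. 25·35.9/193.1 = 4.6479 → s = 17.6479
radial distance = base radius + s = 12 + 17.6479 = 29.6479

29.6479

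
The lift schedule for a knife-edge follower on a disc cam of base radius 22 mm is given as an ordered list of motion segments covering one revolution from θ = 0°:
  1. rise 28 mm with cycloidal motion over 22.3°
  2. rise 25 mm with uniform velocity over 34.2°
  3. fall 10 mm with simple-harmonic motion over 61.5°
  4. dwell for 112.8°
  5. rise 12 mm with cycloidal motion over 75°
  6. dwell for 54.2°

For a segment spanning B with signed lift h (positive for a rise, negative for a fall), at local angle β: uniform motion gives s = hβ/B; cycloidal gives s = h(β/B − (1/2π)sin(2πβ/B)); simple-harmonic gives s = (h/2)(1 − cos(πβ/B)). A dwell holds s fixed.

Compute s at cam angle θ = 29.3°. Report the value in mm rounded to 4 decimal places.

seg 1 [0°–22.3°] cycloidal, h=28: full span → s += 28 → s = 28.0000
seg 2 [22.3°–56.5°] uniform, h=25: θ=29.3° here. β=7, B=34.2. 25·7/34.2 = 5.1170 → s = 33.1170

33.1170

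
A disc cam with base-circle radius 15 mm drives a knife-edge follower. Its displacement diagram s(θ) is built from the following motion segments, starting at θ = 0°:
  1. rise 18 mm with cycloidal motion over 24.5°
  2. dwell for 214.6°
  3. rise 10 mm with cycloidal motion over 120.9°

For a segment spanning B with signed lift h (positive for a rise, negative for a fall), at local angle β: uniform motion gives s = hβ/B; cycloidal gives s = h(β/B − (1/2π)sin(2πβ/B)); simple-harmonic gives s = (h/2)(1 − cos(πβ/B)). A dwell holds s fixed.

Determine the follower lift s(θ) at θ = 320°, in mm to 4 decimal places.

seg 1 [0°–24.5°] cycloidal, h=18: full span → s += 18 → s = 18.0000
seg 2 [24.5°–239.1°] dwell: s stays 18.0000
seg 3 [239.1°–360°] cycloidal, h=10: θ=320° here. β=80.9, B=120.9. 10·(0.6691 − sin(2π·0.6691)/(2π)) = 8.0820 → s = 26.0820

26.0820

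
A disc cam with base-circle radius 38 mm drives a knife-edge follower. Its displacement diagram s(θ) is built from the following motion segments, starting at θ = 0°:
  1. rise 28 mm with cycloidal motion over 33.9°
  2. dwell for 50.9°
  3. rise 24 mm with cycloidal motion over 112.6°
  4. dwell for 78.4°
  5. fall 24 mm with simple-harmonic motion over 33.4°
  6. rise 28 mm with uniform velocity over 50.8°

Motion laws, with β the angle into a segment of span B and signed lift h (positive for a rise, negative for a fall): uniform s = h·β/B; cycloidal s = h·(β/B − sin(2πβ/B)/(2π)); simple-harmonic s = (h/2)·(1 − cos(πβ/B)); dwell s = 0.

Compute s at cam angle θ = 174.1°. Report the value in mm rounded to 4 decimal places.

seg 1 [0°–33.9°] cycloidal, h=28: full span → s += 28 → s = 28.0000
seg 2 [33.9°–84.8°] dwell: s stays 28.0000
seg 3 [84.8°–197.4°] cycloidal, h=24: θ=174.1° here. β=89.3, B=112.6. 24·(0.7931 − sin(2π·0.7931)/(2π)) = 22.7144 → s = 50.7144

50.7144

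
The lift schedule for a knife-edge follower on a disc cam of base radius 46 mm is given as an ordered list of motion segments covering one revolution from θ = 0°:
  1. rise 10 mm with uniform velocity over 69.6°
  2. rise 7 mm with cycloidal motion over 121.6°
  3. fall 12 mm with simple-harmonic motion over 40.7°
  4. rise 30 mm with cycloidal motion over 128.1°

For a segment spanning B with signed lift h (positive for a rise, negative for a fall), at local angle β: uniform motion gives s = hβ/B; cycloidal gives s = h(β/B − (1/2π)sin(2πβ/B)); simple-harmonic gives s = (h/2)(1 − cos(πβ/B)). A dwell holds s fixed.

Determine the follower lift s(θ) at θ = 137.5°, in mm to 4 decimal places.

seg 1 [0°–69.6°] uniform, h=10: full span → s += 10 → s = 10.0000
seg 2 [69.6°–191.2°] cycloidal, h=7: θ=137.5° here. β=67.9, B=121.6. 7·(0.5584 − sin(2π·0.5584)/(2π)) = 4.3083 → s = 14.3083

14.3083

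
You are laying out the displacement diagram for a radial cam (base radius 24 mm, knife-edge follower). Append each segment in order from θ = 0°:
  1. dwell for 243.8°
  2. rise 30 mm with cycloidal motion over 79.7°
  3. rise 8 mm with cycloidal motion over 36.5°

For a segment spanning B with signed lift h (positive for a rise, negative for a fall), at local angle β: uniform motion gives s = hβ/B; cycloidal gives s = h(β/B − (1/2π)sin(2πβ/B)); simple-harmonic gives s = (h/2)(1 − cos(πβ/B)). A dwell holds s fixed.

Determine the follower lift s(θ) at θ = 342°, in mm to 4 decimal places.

seg 1 [0°–243.8°] dwell: s stays 0.0000
seg 2 [243.8°–323.5°] cycloidal, h=30: full span → s += 30 → s = 30.0000
seg 3 [323.5°–360°] cycloidal, h=8: θ=342° here. β=18.5, B=36.5. 8·(0.5068 − sin(2π·0.5068)/(2π)) = 4.1096 → s = 34.1096

34.1096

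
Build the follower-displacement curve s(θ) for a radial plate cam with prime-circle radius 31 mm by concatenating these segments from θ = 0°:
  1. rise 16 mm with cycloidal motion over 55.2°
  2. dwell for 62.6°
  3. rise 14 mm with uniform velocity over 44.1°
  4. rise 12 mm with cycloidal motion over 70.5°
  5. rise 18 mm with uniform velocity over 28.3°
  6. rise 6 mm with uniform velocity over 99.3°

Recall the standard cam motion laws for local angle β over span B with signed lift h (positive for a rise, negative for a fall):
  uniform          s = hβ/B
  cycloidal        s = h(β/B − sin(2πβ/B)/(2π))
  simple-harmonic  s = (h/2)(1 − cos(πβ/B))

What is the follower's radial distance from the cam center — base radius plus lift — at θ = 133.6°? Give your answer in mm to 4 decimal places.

seg 1 [0°–55.2°] cycloidal, h=16: full span → s += 16 → s = 16.0000
seg 2 [55.2°–117.8°] dwell: s stays 16.0000
seg 3 [117.8°–161.9°] uniform, h=14: θ=133.6° here. β=15.8, B=44.1. 14·15.8/44.1 = 5.0159 → s = 21.0159
radial distance = base radius + s = 31 + 21.0159 = 52.0159

52.0159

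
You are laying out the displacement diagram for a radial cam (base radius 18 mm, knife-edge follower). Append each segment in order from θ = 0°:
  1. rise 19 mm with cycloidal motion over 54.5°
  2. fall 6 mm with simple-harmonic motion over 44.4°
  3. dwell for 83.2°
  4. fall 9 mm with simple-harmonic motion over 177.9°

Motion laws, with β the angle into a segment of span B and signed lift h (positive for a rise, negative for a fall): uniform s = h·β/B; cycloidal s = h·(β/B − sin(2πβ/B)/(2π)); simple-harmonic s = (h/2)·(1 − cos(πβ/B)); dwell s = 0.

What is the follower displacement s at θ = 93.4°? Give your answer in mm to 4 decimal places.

seg 1 [0°–54.5°] cycloidal, h=19: full span → s += 19 → s = 19.0000
seg 2 [54.5°–98.9°] simple-harmonic, h=-6: θ=93.4° here. β=38.9, B=44.4. -6/2·(1 − cos(π·0.8761)) = -5.7757 → s = 13.2243

13.2243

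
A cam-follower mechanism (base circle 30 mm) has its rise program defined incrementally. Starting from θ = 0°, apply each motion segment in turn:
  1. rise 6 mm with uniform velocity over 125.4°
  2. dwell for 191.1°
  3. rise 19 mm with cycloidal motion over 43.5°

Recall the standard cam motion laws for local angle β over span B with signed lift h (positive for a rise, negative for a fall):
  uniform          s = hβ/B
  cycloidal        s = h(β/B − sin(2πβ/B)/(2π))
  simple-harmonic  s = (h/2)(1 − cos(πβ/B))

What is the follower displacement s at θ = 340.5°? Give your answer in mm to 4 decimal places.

seg 1 [0°–125.4°] uniform, h=6: full span → s += 6 → s = 6.0000
seg 2 [125.4°–316.5°] dwell: s stays 6.0000
seg 3 [316.5°–360°] cycloidal, h=19: θ=340.5° here. β=24, B=43.5. 19·(0.5517 − sin(2π·0.5517)/(2π)) = 11.4483 → s = 17.4483

17.4483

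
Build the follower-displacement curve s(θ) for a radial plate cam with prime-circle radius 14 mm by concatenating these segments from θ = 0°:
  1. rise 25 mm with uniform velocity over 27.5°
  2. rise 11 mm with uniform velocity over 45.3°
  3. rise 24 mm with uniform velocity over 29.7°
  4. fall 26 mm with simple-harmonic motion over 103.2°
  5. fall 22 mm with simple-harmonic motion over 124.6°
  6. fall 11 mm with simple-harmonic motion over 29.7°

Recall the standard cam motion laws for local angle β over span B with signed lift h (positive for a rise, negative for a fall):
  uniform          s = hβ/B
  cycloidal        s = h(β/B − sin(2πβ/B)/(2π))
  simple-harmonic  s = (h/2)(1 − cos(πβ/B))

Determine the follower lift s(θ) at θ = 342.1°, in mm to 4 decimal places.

seg 1 [0°–27.5°] uniform, h=25: full span → s += 25 → s = 25.0000
seg 2 [27.5°–72.8°] uniform, h=11: full span → s += 11 → s = 36.0000
seg 3 [72.8°–102.5°] uniform, h=24: full span → s += 24 → s = 60.0000
seg 4 [102.5°–205.7°] simple-harmonic, h=-26: full span → s += -26 → s = 34.0000
seg 5 [205.7°–330.3°] simple-harmonic, h=-22: full span → s += -22 → s = 12.0000
seg 6 [330.3°–360°] simple-harmonic, h=-11: θ=342.1° here. β=11.8, B=29.7. -11/2·(1 − cos(π·0.3973)) = -3.7562 → s = 8.2438

8.2438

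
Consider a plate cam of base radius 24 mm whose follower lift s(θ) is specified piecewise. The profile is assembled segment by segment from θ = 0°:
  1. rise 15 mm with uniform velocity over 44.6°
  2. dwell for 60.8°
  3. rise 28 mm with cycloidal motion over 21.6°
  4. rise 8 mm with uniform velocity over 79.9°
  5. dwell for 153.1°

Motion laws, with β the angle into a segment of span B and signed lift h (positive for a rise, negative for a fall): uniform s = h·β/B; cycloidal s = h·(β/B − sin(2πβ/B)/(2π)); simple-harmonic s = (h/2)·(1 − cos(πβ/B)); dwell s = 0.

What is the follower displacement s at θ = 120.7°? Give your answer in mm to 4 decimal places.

seg 1 [0°–44.6°] uniform, h=15: full span → s += 15 → s = 15.0000
seg 2 [44.6°–105.4°] dwell: s stays 15.0000
seg 3 [105.4°–127°] cycloidal, h=28: θ=120.7° here. β=15.3, B=21.6. 28·(0.7083 − sin(2π·0.7083)/(2π)) = 24.1378 → s = 39.1378

39.1378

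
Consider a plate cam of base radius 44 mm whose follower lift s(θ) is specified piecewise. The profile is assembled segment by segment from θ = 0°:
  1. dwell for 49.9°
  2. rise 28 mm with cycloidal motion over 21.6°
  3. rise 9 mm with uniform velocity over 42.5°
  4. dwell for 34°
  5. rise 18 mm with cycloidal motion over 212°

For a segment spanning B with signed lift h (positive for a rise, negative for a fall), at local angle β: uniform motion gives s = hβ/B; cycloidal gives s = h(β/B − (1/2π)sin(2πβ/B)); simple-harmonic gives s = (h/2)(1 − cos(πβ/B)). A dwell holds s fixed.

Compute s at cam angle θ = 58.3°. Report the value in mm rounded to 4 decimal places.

seg 1 [0°–49.9°] dwell: s stays 0.0000
seg 2 [49.9°–71.5°] cycloidal, h=28: θ=58.3° here. β=8.4, B=21.6. 28·(0.3889 − sin(2π·0.3889)/(2π)) = 8.0244 → s = 8.0244

8.0244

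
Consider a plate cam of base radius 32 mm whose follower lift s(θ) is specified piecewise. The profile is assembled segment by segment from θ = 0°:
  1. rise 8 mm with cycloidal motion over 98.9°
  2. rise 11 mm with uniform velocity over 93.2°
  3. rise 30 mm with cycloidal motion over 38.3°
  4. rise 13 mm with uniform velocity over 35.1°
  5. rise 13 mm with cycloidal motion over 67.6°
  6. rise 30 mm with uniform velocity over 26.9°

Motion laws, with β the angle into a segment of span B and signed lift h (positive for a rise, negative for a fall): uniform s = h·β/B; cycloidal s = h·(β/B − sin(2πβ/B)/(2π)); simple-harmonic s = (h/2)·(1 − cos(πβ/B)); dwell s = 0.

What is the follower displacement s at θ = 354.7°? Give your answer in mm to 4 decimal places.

seg 1 [0°–98.9°] cycloidal, h=8: full span → s += 8 → s = 8.0000
seg 2 [98.9°–192.1°] uniform, h=11: full span → s += 11 → s = 19.0000
seg 3 [192.1°–230.4°] cycloidal, h=30: full span → s += 30 → s = 49.0000
seg 4 [230.4°–265.5°] uniform, h=13: full span → s += 13 → s = 62.0000
seg 5 [265.5°–333.1°] cycloidal, h=13: full span → s += 13 → s = 75.0000
seg 6 [333.1°–360°] uniform, h=30: θ=354.7° here. β=21.6, B=26.9. 30·21.6/26.9 = 24.0892 → s = 99.0892

99.0892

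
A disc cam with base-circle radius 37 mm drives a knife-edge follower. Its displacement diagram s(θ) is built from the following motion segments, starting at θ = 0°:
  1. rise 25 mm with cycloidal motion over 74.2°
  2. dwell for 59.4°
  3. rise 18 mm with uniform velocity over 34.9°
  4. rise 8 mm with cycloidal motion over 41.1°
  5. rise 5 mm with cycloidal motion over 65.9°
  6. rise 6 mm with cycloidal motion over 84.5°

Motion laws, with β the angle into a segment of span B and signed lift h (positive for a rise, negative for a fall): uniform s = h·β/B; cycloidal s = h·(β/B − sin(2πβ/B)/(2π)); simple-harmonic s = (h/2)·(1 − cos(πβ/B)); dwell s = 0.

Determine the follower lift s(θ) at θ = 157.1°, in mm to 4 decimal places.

seg 1 [0°–74.2°] cycloidal, h=25: full span → s += 25 → s = 25.0000
seg 2 [74.2°–133.6°] dwell: s stays 25.0000
seg 3 [133.6°–168.5°] uniform, h=18: θ=157.1° here. β=23.5, B=34.9. 18·23.5/34.9 = 12.1203 → s = 37.1203

37.1203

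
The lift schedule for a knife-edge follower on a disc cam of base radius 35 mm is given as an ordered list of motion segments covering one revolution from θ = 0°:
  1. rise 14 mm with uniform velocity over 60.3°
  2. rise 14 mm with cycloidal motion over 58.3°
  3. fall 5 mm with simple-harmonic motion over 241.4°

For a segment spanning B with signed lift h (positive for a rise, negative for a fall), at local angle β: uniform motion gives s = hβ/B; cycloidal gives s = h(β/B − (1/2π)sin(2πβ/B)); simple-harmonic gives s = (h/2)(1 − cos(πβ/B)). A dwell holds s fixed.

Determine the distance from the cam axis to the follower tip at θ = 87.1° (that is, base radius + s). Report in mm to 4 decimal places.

seg 1 [0°–60.3°] uniform, h=14: full span → s += 14 → s = 14.0000
seg 2 [60.3°–118.6°] cycloidal, h=14: θ=87.1° here. β=26.8, B=58.3. 14·(0.4597 − sin(2π·0.4597)/(2π)) = 5.8774 → s = 19.8774
radial distance = base radius + s = 35 + 19.8774 = 54.8774

54.8774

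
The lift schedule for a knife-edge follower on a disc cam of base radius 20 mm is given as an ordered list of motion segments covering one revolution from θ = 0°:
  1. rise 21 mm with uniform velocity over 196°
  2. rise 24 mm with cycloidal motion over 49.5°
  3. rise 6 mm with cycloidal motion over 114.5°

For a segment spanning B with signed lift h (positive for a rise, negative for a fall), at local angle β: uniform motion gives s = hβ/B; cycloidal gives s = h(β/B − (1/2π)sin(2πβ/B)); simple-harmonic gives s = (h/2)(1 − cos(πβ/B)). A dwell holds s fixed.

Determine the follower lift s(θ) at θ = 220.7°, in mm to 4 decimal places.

seg 1 [0°–196°] uniform, h=21: full span → s += 21 → s = 21.0000
seg 2 [196°–245.5°] cycloidal, h=24: θ=220.7° here. β=24.7, B=49.5. 24·(0.4990 − sin(2π·0.4990)/(2π)) = 11.9515 → s = 32.9515

32.9515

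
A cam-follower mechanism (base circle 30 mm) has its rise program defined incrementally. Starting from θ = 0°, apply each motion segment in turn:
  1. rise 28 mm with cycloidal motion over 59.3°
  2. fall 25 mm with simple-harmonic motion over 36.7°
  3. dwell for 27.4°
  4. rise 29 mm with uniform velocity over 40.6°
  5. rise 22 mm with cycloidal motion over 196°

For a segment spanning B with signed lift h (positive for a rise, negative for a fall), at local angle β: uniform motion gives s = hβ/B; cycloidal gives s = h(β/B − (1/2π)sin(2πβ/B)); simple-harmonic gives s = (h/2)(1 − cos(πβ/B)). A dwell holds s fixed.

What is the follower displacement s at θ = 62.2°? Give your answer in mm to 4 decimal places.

seg 1 [0°–59.3°] cycloidal, h=28: full span → s += 28 → s = 28.0000
seg 2 [59.3°–96°] simple-harmonic, h=-25: θ=62.2° here. β=2.9, B=36.7. -25/2·(1 − cos(π·0.0790)) = -0.3832 → s = 27.6168

27.6168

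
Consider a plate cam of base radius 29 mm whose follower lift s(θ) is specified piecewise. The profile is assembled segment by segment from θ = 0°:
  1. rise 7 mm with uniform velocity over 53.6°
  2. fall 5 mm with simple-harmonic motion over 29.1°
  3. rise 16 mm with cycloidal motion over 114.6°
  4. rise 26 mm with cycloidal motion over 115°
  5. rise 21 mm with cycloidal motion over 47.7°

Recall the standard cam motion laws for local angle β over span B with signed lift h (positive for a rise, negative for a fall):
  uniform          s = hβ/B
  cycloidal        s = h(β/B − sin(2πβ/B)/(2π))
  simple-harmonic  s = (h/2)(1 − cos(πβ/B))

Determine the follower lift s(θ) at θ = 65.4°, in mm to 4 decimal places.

seg 1 [0°–53.6°] uniform, h=7: full span → s += 7 → s = 7.0000
seg 2 [53.6°–82.7°] simple-harmonic, h=-5: θ=65.4° here. β=11.8, B=29.1. -5/2·(1 − cos(π·0.4055)) = -1.7686 → s = 5.2314

5.2314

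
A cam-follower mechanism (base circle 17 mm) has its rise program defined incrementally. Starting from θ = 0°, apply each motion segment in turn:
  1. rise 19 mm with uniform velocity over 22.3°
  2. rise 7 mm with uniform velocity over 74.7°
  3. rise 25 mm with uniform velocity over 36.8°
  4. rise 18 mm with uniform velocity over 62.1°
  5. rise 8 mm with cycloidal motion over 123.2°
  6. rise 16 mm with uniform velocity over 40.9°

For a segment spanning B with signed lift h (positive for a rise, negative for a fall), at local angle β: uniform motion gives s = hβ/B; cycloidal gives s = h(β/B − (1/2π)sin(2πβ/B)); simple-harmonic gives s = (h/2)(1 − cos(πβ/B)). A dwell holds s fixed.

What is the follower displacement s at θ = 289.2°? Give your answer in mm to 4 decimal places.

seg 1 [0°–22.3°] uniform, h=19: full span → s += 19 → s = 19.0000
seg 2 [22.3°–97°] uniform, h=7: full span → s += 7 → s = 26.0000
seg 3 [97°–133.8°] uniform, h=25: full span → s += 25 → s = 51.0000
seg 4 [133.8°–195.9°] uniform, h=18: full span → s += 18 → s = 69.0000
seg 5 [195.9°–319.1°] cycloidal, h=8: θ=289.2° here. β=93.3, B=123.2. 8·(0.7573 − sin(2π·0.7573)/(2π)) = 7.3303 → s = 76.3303

76.3303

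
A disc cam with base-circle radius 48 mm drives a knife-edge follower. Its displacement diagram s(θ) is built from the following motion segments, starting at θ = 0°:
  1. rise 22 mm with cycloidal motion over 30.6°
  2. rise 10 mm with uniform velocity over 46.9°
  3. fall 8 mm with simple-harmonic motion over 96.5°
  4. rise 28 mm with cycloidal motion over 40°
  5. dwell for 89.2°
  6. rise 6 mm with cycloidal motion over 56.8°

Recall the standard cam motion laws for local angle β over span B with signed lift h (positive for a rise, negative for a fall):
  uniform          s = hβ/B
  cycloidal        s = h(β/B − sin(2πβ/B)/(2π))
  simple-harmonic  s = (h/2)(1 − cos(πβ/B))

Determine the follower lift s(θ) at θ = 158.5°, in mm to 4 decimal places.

seg 1 [0°–30.6°] cycloidal, h=22: full span → s += 22 → s = 22.0000
seg 2 [30.6°–77.5°] uniform, h=10: full span → s += 10 → s = 32.0000
seg 3 [77.5°–174°] simple-harmonic, h=-8: θ=158.5° here. β=81, B=96.5. -8/2·(1 − cos(π·0.8394)) = -7.5015 → s = 24.4985

24.4985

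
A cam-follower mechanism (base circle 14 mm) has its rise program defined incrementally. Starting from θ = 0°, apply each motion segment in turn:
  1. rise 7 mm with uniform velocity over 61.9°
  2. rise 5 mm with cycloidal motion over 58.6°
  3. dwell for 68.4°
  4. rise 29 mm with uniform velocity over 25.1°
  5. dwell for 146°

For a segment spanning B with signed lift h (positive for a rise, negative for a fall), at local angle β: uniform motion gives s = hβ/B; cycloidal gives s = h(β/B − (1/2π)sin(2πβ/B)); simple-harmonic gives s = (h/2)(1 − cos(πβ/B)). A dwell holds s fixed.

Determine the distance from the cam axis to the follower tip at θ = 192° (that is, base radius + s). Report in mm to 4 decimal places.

seg 1 [0°–61.9°] uniform, h=7: full span → s += 7 → s = 7.0000
seg 2 [61.9°–120.5°] cycloidal, h=5: full span → s += 5 → s = 12.0000
seg 3 [120.5°–188.9°] dwell: s stays 12.0000
seg 4 [188.9°–214°] uniform, h=29: θ=192° here. β=3.1, B=25.1. 29·3.1/25.1 = 3.5817 → s = 15.5817
radial distance = base radius + s = 14 + 15.5817 = 29.5817

29.5817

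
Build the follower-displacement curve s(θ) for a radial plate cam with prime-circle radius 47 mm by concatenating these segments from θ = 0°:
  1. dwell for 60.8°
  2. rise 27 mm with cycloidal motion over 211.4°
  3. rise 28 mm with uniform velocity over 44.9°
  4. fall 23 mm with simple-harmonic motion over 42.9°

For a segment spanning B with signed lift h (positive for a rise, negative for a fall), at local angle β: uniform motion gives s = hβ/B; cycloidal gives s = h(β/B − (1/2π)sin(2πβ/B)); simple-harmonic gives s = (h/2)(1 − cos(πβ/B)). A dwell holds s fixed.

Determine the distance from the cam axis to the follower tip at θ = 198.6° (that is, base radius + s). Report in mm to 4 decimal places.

seg 1 [0°–60.8°] dwell: s stays 0.0000
seg 2 [60.8°–272.2°] cycloidal, h=27: θ=198.6° here. β=137.8, B=211.4. 27·(0.6518 − sin(2π·0.6518)/(2π)) = 21.1053 → s = 21.1053
radial distance = base radius + s = 47 + 21.1053 = 68.1053

68.1053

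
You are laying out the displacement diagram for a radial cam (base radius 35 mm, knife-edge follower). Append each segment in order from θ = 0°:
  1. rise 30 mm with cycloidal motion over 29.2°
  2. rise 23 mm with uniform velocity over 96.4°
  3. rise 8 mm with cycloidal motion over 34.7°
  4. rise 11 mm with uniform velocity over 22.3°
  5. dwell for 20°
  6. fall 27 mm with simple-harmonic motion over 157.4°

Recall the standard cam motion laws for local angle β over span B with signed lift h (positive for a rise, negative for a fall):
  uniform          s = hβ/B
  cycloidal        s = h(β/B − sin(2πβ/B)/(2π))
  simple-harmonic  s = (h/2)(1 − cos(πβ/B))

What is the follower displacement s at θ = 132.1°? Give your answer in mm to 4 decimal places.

seg 1 [0°–29.2°] cycloidal, h=30: full span → s += 30 → s = 30.0000
seg 2 [29.2°–125.6°] uniform, h=23: full span → s += 23 → s = 53.0000
seg 3 [125.6°–160.3°] cycloidal, h=8: θ=132.1° here. β=6.5, B=34.7. 8·(0.1873 − sin(2π·0.1873)/(2π)) = 0.3228 → s = 53.3228

53.3228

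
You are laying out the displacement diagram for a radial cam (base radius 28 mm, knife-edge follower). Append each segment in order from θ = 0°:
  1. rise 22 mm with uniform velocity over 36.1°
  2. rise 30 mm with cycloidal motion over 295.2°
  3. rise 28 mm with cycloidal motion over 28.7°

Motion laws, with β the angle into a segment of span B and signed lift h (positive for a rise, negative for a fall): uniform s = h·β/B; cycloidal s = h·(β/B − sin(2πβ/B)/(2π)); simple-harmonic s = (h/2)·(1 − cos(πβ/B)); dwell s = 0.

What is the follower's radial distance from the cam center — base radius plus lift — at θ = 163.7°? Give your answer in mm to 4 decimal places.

seg 1 [0°–36.1°] uniform, h=22: full span → s += 22 → s = 22.0000
seg 2 [36.1°–331.3°] cycloidal, h=30: θ=163.7° here. β=127.6, B=295.2. 30·(0.4322 − sin(2π·0.4322)/(2π)) = 10.9958 → s = 32.9958
radial distance = base radius + s = 28 + 32.9958 = 60.9958

60.9958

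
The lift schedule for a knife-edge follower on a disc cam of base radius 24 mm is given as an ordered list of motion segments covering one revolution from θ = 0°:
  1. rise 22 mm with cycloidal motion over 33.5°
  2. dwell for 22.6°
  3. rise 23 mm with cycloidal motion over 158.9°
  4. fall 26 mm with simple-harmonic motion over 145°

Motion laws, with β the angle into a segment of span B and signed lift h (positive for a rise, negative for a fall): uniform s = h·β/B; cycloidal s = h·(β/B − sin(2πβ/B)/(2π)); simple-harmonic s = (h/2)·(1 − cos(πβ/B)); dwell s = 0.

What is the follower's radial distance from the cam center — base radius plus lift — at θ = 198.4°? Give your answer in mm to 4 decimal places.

seg 1 [0°–33.5°] cycloidal, h=22: full span → s += 22 → s = 22.0000
seg 2 [33.5°–56.1°] dwell: s stays 22.0000
seg 3 [56.1°–215°] cycloidal, h=23: θ=198.4° here. β=142.3, B=158.9. 23·(0.8955 − sin(2π·0.8955)/(2π)) = 22.8311 → s = 44.8311
radial distance = base radius + s = 24 + 44.8311 = 68.8311

68.8311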